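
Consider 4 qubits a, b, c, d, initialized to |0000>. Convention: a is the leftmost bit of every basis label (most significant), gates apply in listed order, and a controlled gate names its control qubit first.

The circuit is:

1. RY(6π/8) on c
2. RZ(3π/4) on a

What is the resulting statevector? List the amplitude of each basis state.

After the circuit, the state carries amplitude -sqrt(2 - sqrt(2))*exp(5*I*pi/8)/2 on |0000>, -sqrt(sqrt(2) + 2)*exp(5*I*pi/8)/2 on |0010>, and 0 on every other basis state.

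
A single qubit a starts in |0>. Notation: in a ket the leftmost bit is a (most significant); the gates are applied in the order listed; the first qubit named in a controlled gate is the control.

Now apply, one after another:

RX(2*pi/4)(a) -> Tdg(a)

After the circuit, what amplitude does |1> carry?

The amplitude on |1> is -sqrt(2)*exp(I*pi/4)/2.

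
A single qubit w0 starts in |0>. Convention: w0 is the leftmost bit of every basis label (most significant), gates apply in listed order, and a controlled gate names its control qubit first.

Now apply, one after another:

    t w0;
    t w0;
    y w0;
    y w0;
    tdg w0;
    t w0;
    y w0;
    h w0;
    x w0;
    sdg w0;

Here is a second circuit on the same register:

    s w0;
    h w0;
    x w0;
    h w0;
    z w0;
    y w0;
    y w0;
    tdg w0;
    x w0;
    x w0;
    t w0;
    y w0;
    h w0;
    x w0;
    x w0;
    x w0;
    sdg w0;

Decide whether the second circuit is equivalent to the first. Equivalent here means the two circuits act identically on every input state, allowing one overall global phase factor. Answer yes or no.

Yes: on every input state the two circuits agree up to one overall phase factor.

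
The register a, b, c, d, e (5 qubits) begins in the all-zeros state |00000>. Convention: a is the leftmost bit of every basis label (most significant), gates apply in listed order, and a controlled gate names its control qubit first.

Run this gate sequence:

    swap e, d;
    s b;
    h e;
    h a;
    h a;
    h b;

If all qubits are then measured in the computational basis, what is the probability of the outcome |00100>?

A full measurement returns |00100> with probability 0.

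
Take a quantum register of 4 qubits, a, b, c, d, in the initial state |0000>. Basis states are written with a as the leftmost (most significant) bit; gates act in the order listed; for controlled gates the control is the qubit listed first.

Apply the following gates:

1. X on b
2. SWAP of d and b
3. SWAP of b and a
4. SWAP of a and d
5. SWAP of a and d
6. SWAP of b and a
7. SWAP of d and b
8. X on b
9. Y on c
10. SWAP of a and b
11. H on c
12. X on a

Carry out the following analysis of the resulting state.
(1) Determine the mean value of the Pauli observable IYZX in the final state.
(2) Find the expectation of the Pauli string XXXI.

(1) The observable IYZX averages to 0. Key observation: the block from step 1 through step 8 cancels to the identity and can be dropped.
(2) The expectation value of XXXI is 0.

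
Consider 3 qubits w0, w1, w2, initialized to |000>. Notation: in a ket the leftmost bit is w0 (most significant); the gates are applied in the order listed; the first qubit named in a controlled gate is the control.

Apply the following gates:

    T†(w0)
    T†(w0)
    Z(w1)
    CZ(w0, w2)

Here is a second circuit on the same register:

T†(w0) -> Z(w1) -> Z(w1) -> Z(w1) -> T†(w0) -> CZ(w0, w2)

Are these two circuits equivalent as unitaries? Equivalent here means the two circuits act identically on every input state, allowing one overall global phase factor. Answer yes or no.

Yes: on every input state the two circuits agree up to one overall phase factor.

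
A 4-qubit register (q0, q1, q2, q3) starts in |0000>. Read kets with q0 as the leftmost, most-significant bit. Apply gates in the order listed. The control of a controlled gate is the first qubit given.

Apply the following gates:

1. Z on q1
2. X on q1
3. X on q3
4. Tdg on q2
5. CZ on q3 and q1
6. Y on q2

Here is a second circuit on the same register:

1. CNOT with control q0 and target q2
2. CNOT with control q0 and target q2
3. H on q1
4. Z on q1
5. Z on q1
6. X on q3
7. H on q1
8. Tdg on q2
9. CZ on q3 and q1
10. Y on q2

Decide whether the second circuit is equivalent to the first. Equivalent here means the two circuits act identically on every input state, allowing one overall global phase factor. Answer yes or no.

No — the two circuits implement different unitaries, even allowing a global phase.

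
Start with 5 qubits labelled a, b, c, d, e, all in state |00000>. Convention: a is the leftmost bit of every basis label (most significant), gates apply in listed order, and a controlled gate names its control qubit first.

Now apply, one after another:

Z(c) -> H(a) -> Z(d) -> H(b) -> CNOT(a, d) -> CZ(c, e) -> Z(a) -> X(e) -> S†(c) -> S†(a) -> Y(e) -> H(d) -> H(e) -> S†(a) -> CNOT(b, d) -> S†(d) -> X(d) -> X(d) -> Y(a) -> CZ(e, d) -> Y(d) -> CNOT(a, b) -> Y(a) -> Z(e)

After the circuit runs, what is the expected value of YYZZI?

The expectation value of YYZZI is -1.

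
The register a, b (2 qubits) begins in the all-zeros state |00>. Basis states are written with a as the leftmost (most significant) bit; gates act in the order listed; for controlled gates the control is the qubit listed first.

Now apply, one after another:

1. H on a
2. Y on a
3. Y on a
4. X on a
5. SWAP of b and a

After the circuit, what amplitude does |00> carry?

|00> carries amplitude sqrt(2)/2 in the final state.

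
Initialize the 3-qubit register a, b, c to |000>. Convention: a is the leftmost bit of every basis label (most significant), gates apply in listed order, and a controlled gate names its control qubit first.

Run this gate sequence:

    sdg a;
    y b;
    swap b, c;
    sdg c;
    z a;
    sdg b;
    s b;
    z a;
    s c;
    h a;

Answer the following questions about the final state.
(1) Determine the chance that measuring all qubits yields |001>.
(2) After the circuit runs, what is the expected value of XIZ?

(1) A full measurement returns |001> with probability 1/2. Key observation: steps 4-9 multiply out to the identity, so the circuit reduces to the remaining gates.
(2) The expectation value of XIZ is -1.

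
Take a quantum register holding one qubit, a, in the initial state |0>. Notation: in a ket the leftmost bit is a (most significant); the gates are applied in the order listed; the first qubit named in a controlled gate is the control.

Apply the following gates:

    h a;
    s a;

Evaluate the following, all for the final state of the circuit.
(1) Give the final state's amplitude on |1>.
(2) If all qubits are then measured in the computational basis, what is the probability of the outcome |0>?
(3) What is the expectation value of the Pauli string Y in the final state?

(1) The amplitude on |1> is sqrt(2)*I/2.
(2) A full measurement returns |0> with probability 1/2.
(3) The observable Y averages to 1.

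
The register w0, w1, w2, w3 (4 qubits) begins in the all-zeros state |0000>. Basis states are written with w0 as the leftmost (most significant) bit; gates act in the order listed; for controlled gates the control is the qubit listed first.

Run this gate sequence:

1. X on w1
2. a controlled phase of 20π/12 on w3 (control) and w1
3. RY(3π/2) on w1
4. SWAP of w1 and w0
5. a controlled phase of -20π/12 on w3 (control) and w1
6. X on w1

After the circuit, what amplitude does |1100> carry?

The amplitude on |1100> is -sqrt(2)/2.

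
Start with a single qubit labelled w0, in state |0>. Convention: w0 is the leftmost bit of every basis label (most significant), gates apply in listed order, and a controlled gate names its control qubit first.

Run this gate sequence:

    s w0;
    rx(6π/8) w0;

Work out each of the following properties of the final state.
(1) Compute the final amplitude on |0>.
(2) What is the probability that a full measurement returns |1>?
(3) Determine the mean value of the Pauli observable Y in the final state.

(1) The final state's coefficient on |0> equals sqrt(2 - sqrt(2))/2.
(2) The probability of measuring |1> is sqrt(2)/4 + 1/2.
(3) In the final state, Y has expectation -sqrt(2)/2.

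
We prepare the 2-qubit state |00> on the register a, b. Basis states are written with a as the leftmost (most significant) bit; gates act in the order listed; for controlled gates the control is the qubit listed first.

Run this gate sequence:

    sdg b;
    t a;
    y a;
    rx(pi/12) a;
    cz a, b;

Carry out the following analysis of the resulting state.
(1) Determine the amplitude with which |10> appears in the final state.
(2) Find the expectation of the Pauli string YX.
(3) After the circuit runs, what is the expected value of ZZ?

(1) The final state's coefficient on |10> equals I*sqrt(2 - sqrt(2))/4 + I*sqrt(3*sqrt(2) + 6)/4.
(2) The expectation value of YX is 0.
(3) In the final state, ZZ has expectation -sqrt(6)/4 - sqrt(2)/4.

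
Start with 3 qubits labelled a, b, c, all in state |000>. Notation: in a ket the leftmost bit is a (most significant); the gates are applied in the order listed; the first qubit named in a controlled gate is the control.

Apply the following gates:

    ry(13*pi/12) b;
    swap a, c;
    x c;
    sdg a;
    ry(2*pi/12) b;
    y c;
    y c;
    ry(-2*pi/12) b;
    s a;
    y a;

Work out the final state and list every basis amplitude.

After the circuit, the state carries amplitude -I*sqrt(sqrt(2) + 2)/4 + I*sqrt(6 - 3*sqrt(2))/4 on |101>, I*sqrt(2 - sqrt(2))/4 + I*sqrt(3*sqrt(2) + 6)/4 on |111>, and 0 on every other basis state. Key observation: steps 4-9 multiply out to the identity, so the circuit reduces to the remaining gates.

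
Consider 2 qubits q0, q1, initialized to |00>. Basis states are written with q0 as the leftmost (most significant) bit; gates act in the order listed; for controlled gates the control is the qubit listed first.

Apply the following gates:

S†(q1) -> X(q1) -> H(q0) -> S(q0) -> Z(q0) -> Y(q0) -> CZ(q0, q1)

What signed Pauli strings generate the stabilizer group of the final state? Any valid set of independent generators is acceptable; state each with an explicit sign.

The final state is stabilized by the group generated by +YI, -IZ; other independent generating sets are equally valid.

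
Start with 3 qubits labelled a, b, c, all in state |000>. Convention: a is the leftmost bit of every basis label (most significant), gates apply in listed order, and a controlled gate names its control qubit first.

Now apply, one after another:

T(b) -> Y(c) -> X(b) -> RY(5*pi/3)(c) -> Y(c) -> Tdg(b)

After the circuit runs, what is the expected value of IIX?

In the final state, IIX has expectation -sqrt(3)/2.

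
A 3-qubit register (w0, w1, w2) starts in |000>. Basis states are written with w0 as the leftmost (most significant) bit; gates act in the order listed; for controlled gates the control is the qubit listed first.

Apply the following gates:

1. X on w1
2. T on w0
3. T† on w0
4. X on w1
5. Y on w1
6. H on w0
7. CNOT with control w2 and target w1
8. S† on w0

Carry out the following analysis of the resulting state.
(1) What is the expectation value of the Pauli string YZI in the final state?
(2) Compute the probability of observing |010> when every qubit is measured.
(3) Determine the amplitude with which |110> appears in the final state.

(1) The observable YZI averages to 1. Key observation: the block from step 1 through step 4 cancels to the identity and can be dropped.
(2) The probability of measuring |010> is 1/2.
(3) The amplitude on |110> is sqrt(2)/2.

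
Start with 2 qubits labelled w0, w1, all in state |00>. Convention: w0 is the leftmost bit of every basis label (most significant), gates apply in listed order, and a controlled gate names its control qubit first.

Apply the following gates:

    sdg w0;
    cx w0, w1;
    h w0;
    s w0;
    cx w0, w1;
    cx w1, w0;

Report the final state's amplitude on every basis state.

The final amplitudes are sqrt(2)/2 on |00>, sqrt(2)*I/2 on |01>, 0 on |10>, 0 on |11>.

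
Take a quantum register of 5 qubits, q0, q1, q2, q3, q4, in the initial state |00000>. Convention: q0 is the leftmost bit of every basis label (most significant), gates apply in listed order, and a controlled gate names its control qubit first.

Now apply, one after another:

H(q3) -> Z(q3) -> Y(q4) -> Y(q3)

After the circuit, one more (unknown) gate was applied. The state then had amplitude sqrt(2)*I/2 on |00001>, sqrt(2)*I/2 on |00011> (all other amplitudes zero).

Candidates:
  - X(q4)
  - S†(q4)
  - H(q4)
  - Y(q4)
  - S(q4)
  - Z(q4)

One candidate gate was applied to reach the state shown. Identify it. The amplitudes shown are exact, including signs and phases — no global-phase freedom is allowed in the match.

The applied gate was S†(q4).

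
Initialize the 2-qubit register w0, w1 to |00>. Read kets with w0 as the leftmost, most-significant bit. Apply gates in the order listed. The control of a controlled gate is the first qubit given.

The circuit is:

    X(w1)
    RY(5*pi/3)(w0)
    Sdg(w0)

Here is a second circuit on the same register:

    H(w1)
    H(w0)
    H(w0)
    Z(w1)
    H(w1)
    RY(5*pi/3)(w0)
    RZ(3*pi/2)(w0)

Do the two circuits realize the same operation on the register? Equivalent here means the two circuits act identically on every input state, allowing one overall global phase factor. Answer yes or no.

Yes — the two circuits implement the same unitary up to a global phase.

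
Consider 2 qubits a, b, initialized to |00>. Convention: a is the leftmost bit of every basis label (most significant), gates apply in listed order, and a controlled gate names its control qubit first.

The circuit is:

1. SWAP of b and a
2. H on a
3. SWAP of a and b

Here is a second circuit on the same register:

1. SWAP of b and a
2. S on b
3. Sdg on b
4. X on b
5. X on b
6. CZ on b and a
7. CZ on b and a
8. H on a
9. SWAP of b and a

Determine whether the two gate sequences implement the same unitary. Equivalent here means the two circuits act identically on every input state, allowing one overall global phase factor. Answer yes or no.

Yes, they are equivalent — the unitaries differ by at most a global phase.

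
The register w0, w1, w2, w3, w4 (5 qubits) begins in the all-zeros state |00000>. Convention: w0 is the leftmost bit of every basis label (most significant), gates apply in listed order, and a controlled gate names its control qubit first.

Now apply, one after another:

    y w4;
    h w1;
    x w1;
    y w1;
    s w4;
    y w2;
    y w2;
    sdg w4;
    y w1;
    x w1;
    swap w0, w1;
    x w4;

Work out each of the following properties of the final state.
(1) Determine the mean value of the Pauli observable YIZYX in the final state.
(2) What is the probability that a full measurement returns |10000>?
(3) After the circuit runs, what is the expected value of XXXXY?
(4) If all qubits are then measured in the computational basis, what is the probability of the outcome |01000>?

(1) The observable YIZYX averages to 0.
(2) A full measurement returns |10000> with probability 1/2.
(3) The observable XXXXY averages to 0.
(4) The probability of measuring |01000> is 0.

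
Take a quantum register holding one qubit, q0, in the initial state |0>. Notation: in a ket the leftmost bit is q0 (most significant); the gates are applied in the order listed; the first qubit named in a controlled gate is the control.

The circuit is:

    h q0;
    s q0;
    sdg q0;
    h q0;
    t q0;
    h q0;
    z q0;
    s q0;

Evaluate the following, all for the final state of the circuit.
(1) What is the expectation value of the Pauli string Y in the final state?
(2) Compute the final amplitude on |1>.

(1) In the final state, Y has expectation -1. Key observation: the block from step 1 through step 4 cancels to the identity and can be dropped.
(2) The amplitude on |1> is -sqrt(2)*I/2.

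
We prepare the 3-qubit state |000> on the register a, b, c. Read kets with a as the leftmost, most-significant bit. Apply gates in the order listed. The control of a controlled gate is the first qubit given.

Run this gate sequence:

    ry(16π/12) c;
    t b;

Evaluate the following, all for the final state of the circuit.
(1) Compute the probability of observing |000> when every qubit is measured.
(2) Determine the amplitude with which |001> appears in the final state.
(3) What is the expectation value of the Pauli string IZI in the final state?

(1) The probability of measuring |000> is 1/4.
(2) |001> carries amplitude sqrt(3)/2 in the final state.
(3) In the final state, IZI has expectation 1.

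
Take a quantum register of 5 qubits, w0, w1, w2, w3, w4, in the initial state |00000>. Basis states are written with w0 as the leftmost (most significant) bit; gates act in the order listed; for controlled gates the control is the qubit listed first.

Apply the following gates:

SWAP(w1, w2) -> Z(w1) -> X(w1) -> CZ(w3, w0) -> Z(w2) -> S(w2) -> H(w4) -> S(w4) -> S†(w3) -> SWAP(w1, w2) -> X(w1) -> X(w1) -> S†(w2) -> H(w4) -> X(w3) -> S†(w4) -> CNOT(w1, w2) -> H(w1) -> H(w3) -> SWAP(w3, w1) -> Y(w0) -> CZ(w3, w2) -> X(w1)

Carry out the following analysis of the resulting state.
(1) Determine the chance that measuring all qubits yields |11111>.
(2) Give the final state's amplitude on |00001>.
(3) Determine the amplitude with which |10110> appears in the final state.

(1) A full measurement returns |11111> with probability 1/8. Key observation: gates 11-12 undo each other exactly, leaving only the rest of the circuit to track.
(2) |00001> carries amplitude 0 in the final state.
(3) |10110> carries amplitude 1/4 + I/4 in the final state.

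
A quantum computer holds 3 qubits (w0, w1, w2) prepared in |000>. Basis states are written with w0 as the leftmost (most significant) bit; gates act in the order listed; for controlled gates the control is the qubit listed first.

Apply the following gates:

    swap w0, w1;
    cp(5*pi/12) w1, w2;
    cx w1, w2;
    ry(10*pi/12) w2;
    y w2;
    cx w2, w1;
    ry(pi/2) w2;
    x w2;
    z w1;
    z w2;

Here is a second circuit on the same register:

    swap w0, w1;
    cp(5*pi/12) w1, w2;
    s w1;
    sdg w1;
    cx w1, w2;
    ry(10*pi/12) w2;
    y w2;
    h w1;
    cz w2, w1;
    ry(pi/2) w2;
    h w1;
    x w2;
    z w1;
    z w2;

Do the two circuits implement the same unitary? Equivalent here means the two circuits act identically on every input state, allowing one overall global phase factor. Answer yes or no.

Yes, they are equivalent — the unitaries differ by at most a global phase.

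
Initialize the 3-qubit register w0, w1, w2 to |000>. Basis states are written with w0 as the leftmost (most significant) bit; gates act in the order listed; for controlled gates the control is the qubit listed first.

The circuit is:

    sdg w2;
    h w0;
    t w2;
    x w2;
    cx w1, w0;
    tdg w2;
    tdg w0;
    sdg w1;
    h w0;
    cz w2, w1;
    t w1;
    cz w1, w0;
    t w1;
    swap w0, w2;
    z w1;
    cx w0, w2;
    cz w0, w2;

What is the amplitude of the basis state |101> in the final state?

The final state's coefficient on |101> equals exp(3*I*pi/4)/2 + I/2.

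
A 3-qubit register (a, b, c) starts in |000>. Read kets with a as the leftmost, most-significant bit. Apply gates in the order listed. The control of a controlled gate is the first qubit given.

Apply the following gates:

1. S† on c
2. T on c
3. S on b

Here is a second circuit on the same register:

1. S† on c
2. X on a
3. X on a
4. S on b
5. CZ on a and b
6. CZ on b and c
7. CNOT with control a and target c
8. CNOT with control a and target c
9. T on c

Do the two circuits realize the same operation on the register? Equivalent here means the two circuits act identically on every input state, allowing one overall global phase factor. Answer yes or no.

No — the two circuits implement different unitaries, even allowing a global phase.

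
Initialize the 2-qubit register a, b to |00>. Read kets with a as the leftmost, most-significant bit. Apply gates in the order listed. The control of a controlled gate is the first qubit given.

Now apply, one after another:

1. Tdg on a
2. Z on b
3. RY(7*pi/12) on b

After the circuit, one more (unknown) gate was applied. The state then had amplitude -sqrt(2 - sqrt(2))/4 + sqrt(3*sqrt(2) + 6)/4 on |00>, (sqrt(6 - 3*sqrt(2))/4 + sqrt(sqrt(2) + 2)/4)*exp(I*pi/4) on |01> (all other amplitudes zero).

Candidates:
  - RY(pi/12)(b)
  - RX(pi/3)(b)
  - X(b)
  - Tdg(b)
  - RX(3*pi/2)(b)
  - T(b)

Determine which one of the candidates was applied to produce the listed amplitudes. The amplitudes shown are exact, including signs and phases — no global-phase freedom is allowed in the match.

The applied gate was T(b).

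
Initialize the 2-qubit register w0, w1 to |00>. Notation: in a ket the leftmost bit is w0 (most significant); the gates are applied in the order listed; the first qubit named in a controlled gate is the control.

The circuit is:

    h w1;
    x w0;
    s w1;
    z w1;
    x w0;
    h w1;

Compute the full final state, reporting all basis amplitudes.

After the circuit, the state carries amplitude 1/2 - I/2 on |00>, 1/2 + I/2 on |01>, 0 on |10>, 0 on |11>.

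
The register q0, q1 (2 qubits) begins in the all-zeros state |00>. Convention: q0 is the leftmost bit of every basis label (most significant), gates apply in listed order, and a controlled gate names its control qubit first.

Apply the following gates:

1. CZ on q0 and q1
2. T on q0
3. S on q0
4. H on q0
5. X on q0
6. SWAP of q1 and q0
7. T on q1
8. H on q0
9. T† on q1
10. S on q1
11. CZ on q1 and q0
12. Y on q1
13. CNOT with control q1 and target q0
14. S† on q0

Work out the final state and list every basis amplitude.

The final amplitudes are 1/2 on |00>, I/2 on |01>, I/2 on |10>, 1/2 on |11>.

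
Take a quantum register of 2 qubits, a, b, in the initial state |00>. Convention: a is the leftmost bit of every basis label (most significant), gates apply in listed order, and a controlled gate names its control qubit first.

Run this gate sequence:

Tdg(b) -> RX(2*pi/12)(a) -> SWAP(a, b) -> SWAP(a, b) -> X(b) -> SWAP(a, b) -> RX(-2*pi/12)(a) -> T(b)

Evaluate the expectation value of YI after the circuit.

The expectation value of YI is -1/2.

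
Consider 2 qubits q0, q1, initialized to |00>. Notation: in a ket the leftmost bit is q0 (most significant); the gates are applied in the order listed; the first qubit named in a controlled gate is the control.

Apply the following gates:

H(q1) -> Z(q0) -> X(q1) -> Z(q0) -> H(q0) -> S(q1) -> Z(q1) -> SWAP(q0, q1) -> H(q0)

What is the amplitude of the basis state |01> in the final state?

The amplitude on |01> is sqrt(2)*(1 - I)/4.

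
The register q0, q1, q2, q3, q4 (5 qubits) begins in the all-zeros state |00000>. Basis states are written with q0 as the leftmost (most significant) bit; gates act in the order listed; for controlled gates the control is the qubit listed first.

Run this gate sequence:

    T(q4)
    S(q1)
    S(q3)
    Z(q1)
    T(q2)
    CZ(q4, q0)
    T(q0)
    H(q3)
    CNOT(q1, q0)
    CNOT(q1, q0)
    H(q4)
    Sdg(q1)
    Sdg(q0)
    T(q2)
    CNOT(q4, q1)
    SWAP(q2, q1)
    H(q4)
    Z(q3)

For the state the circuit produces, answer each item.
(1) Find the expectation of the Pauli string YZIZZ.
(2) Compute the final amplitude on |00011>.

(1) The observable YZIZZ averages to 0.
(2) |00011> carries amplitude -sqrt(2)/4 in the final state.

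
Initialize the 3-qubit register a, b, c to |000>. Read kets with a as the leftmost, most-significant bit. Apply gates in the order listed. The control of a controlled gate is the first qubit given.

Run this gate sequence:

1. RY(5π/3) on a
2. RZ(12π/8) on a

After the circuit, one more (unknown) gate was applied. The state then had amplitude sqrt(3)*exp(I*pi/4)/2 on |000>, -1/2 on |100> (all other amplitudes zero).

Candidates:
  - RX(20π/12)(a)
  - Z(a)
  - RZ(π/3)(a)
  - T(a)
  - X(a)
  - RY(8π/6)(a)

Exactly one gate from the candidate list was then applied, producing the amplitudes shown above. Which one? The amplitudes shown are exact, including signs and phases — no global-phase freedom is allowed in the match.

The applied gate was T(a).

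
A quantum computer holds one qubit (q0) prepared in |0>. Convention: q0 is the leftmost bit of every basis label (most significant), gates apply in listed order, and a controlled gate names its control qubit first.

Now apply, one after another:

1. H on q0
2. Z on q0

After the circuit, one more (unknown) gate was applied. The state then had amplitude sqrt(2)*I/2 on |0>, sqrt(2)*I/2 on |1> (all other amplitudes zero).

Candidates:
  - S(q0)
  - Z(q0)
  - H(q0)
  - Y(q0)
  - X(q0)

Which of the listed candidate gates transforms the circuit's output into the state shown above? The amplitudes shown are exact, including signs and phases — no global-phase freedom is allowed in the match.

The unique candidate consistent with the amplitudes is Y(q0).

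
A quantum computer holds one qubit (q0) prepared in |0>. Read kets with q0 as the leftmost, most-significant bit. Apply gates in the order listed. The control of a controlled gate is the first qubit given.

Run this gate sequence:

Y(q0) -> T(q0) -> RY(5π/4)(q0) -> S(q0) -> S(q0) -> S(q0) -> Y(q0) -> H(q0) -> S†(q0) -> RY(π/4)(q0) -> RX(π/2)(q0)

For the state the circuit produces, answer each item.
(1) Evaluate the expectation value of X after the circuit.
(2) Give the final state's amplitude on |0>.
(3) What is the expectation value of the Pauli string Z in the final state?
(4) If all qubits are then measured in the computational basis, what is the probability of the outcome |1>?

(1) In the final state, X has expectation 1/2.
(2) The amplitude on |0> is (sqrt(2) + 2 - sqrt(2)*I)*exp(I*pi/4)/4.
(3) In the final state, Z has expectation sqrt(2)/2.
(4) Outcome |1> occurs with probability 1/2 - sqrt(2)/4.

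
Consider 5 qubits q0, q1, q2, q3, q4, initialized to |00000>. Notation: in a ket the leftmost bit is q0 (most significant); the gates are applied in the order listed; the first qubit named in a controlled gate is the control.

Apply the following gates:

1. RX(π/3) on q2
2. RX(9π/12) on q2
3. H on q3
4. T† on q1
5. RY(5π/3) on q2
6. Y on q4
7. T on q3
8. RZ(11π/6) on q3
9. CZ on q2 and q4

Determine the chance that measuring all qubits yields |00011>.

The probability of measuring |00011> is -sqrt(6)/32 - sqrt(2)/32 + 1/4.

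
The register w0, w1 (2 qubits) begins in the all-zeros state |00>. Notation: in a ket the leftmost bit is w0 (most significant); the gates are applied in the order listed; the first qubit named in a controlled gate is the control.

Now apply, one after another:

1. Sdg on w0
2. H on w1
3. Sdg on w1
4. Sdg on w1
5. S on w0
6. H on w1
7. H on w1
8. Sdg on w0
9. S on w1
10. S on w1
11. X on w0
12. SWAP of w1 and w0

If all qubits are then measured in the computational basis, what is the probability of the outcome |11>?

The probability of measuring |11> is 1/2. Key observation: the block from step 3 through step 10 cancels to the identity and can be dropped.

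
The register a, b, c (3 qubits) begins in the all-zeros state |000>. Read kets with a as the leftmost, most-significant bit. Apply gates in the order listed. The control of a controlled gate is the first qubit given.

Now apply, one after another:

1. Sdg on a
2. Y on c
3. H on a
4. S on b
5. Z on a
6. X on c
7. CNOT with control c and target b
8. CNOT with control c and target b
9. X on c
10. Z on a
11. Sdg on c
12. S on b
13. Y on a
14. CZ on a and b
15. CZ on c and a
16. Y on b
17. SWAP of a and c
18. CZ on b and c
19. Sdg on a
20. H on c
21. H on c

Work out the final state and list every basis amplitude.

The resulting statevector has amplitude -sqrt(2)*I/2 on |110>, sqrt(2)*I/2 on |111>, and 0 on every other basis state. Key observation: steps 5-10 multiply out to the identity, so the circuit reduces to the remaining gates.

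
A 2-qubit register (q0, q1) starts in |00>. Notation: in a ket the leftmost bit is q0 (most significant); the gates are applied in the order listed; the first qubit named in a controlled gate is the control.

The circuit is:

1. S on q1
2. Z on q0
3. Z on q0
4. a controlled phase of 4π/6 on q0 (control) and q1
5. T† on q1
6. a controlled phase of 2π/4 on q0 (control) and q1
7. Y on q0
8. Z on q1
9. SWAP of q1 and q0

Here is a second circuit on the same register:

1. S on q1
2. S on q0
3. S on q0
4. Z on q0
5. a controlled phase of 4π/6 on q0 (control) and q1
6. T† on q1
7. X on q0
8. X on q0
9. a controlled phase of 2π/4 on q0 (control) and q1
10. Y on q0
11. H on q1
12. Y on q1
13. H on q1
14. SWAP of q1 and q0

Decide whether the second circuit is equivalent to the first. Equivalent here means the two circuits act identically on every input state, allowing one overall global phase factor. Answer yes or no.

No: there is an input state on which the two circuits produce genuinely different outputs (not merely differing by a phase).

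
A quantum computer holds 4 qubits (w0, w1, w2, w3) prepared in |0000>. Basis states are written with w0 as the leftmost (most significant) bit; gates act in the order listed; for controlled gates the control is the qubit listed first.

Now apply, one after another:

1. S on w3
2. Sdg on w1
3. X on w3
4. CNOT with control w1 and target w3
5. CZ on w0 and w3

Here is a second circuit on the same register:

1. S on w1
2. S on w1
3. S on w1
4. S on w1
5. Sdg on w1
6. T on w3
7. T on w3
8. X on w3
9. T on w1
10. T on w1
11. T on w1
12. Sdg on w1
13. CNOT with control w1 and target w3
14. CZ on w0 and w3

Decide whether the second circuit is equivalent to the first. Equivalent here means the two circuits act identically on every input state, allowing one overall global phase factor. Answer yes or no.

No — the two circuits implement different unitaries, even allowing a global phase.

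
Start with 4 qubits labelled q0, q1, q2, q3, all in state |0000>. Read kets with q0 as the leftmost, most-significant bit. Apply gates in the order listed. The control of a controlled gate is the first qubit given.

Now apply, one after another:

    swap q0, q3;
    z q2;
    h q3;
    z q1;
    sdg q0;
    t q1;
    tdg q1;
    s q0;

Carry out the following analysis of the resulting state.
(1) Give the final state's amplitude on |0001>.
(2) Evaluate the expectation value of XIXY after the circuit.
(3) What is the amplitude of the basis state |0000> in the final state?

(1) The amplitude on |0001> is sqrt(2)/2.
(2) The expectation value of XIXY is 0.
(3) The final state's coefficient on |0000> equals sqrt(2)/2.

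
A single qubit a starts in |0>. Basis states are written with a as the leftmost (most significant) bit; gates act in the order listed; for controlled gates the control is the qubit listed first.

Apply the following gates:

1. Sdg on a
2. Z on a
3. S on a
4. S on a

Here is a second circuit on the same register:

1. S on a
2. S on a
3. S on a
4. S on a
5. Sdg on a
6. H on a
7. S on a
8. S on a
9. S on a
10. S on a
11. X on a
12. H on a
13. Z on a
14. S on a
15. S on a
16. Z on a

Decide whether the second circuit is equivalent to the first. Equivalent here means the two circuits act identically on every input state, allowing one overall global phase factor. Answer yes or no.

Yes: on every input state the two circuits agree up to one overall phase factor.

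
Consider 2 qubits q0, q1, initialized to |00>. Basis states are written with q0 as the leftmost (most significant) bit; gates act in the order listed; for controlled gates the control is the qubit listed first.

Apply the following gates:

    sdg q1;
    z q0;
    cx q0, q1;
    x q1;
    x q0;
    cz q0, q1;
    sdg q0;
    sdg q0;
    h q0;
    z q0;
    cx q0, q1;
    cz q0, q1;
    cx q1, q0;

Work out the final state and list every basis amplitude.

After the circuit, the state carries amplitude 0 on |00>, 0 on |01>, sqrt(2)/2 on |10>, sqrt(2)/2 on |11>.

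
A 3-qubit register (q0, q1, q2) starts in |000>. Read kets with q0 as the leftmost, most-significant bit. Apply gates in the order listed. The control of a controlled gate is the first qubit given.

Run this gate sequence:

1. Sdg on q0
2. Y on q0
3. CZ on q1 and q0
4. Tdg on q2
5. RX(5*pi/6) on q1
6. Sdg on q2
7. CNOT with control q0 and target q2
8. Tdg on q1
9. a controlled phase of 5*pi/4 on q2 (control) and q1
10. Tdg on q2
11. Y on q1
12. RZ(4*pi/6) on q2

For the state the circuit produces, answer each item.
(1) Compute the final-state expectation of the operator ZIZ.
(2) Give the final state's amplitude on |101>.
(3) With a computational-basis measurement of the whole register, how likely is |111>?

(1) In the final state, ZIZ has expectation 1.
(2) The amplitude on |101> is (sqrt(2) + sqrt(6))*exp(7*I*pi/12)/4.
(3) The probability of measuring |111> is 1/2 - sqrt(3)/4.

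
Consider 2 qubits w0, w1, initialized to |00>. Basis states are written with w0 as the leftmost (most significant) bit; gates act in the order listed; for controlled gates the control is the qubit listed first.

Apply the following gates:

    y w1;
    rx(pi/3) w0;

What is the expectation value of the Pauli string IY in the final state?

The observable IY averages to 0.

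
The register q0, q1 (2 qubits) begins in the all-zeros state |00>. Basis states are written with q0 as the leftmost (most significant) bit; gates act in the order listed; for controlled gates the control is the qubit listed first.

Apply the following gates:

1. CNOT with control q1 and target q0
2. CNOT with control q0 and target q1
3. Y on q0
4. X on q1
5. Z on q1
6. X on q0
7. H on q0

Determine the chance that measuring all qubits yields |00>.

The probability of measuring |00> is 0.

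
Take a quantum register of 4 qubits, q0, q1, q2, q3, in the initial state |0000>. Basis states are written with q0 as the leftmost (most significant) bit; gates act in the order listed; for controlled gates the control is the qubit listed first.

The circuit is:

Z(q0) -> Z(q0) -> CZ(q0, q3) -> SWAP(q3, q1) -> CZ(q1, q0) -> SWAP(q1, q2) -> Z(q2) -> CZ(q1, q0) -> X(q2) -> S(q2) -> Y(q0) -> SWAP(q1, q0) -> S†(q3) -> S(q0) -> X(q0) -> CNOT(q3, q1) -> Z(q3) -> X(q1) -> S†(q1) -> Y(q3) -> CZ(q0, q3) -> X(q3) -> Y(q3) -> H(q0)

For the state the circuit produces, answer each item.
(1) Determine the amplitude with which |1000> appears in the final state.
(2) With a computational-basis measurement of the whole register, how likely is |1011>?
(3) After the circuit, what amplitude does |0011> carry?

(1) The final state's coefficient on |1000> equals 0.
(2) A full measurement returns |1011> with probability 1/2.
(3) The amplitude on |0011> is -sqrt(2)/2.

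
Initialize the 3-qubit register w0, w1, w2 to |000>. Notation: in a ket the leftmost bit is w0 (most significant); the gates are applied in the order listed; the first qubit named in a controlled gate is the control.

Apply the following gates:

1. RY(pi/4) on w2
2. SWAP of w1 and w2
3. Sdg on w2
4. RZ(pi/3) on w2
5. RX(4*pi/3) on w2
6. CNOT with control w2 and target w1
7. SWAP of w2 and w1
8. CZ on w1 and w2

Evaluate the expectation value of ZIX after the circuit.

The observable ZIX averages to -sqrt(2)/4.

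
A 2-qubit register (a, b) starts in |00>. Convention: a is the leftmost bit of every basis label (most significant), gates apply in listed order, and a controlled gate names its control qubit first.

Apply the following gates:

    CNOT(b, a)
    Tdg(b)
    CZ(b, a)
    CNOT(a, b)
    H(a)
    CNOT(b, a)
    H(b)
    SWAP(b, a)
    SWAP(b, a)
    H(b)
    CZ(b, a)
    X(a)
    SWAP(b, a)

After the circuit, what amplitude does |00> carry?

|00> carries amplitude sqrt(2)/2 in the final state. Key observation: steps 7-10 multiply out to the identity, so the circuit reduces to the remaining gates.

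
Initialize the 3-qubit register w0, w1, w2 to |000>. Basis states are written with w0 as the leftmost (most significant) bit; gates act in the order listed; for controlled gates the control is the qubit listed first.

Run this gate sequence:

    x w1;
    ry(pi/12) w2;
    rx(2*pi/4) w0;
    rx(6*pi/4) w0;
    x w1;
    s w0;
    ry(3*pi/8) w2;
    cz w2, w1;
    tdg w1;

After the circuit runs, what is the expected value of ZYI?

The expectation value of ZYI is 0.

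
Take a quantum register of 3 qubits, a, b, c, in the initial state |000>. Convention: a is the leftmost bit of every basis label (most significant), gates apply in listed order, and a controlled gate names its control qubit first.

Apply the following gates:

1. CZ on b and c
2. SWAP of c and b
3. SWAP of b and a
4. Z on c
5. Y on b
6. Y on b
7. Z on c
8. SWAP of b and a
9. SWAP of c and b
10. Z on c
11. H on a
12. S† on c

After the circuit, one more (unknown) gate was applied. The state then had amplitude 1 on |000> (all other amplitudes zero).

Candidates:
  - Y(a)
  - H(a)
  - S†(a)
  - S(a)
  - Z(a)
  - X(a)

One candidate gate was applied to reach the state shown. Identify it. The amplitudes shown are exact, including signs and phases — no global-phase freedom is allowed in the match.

The unique candidate consistent with the amplitudes is H(a). Key observation: steps 2-9 multiply out to the identity, so the circuit reduces to the remaining gates.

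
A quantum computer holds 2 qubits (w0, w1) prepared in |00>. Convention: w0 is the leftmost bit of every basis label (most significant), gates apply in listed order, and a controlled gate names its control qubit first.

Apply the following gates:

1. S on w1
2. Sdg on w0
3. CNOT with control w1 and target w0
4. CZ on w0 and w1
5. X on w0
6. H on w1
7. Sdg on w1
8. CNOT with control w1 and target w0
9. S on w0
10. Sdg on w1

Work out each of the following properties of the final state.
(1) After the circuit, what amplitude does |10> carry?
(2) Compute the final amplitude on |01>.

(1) The final state's coefficient on |10> equals sqrt(2)*I/2.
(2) The amplitude on |01> is -sqrt(2)/2.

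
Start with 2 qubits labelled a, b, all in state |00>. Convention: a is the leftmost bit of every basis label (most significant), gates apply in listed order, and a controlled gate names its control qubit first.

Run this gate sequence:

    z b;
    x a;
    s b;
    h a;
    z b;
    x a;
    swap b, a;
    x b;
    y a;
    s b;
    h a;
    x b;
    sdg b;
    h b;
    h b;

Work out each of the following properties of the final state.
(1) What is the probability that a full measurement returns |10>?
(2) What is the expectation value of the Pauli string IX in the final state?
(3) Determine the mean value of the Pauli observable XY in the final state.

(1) A full measurement returns |10> with probability 1/4.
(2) The observable IX averages to 1.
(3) The expectation value of XY is 0.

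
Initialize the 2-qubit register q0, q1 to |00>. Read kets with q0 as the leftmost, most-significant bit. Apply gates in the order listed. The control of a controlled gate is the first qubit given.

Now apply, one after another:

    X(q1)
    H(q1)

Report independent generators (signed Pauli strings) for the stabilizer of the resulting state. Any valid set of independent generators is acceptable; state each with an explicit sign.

The final state is stabilized by the group generated by -IX, +ZI; other independent generating sets are equally valid.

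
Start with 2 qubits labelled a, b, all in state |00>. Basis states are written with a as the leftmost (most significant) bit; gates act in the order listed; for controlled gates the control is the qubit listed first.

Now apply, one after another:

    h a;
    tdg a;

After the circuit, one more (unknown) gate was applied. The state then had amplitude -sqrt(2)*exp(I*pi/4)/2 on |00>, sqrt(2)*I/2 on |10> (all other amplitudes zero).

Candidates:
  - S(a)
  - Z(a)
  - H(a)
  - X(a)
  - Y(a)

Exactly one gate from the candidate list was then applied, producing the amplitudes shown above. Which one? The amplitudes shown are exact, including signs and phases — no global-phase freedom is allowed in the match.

The unique candidate consistent with the amplitudes is Y(a).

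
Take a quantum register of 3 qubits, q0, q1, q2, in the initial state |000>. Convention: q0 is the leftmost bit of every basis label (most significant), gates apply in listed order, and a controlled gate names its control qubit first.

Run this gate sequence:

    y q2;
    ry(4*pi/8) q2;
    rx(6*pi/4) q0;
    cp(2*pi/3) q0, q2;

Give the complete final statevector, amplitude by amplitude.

The final amplitudes are I/2 on |000>, -I/2 on |001>, 0 on |010>, 0 on |011>, -1/2 on |100>, exp(2*I*pi/3)/2 on |101>, 0 on |110>, 0 on |111>.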